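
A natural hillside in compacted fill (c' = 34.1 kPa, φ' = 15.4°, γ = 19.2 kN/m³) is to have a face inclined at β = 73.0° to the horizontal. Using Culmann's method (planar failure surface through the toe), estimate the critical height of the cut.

H_c = 14.11 m

Culmann's analysis gives the critical failure plane at α_cr = (β + φ')/2 = (73.0 + 15.4)/2 = 44.2°, and the critical height
H_c = (4c'/γ) · sinβ cosφ' / [1 − cos(β − φ')]
    = (4·34.1/19.2) · sin73.0°·cos15.4° / [1 − cos(57.6°)]
    = 7.104 · 0.9563·0.9641 / [1 − 0.5358]
    = 7.104 · 0.9220 / 0.4642
    = 14.11 m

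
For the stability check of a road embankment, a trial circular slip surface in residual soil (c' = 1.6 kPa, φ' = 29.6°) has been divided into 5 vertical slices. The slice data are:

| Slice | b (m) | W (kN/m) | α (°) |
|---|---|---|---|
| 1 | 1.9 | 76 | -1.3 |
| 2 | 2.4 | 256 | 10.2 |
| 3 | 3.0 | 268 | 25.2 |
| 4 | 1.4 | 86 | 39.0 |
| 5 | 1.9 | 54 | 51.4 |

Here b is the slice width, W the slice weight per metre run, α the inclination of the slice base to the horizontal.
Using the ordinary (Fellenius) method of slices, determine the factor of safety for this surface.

FS = 1.58

Ordinary method of slices: FS = Σ[c'·Δl_i + (W_i cosα_i)·tanφ'] / Σ W_i sinα_i, with Δl_i = b_i / cosα_i.
Slice 1: Δl = 1.9/cos(-1.3°) = 1.900 m; N'_1 = 76·cos(-1.3°) = 76.0; c'Δl = 3.04; W sinα = -1.7
Slice 2: Δl = 2.4/cos10.2° = 2.439 m; N'_2 = 256·cos10.2° = 252.0; c'Δl = 3.90; W sinα = 45.3
Slice 3: Δl = 3.0/cos25.2° = 3.316 m; N'_3 = 268·cos25.2° = 242.5; c'Δl = 5.30; W sinα = 114.1
Slice 4: Δl = 1.4/cos39.0° = 1.801 m; N'_4 = 86·cos39.0° = 66.8; c'Δl = 2.88; W sinα = 54.1
Slice 5: Δl = 1.9/cos51.4° = 3.045 m; N'_5 = 54·cos51.4° = 33.7; c'Δl = 4.87; W sinα = 42.2
Σc'Δl = 20.0 kN/m; ΣN' = 671.0 kN/m; ΣW sinα = 254.0 kN/m
Resisting = 20.0 + 671.0·tan29.6° = 20.0 + 381.2 = 401.2 kN/m
FS = 401.2 / 254.0 = 1.579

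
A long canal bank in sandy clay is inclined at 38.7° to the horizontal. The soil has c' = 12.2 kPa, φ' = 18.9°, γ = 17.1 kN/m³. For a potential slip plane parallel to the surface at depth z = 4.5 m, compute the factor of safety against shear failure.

For an infinite slope with a slip plane parallel to the surface (no pore pressure): FS = [c' + γz cos²β tanφ'] / [γz sinβ cosβ].
γz = 17.1·4.5 = 76.95 kN/m²
Numerator = 12.2 + 76.95·cos²38.7°·tan18.9° = 12.2 + 76.95·0.6091·0.3424 = 28.247 kPa
Denominator = 76.95·sin38.7°·cos38.7° = 76.95·0.6252·0.7804 = 37.548 kPa
FS = 28.247 / 37.548 = 0.752

FS = 0.75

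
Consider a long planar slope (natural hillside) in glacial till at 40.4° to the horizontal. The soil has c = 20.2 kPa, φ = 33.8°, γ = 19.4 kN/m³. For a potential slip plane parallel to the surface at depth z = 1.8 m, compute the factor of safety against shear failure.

For an infinite slope with a slip plane parallel to the surface (no pore pressure): FS = [c + γz cos²β tanφ] / [γz sinβ cosβ].
γz = 19.4·1.8 = 34.92 kN/m²
Numerator = 20.2 + 34.92·cos²40.4°·tan33.8° = 20.2 + 34.92·0.5799·0.6694 = 33.757 kPa
Denominator = 34.92·sin40.4°·cos40.4° = 34.92·0.6481·0.7615 = 17.235 kPa
FS = 33.757 / 17.235 = 1.959

FS = 1.96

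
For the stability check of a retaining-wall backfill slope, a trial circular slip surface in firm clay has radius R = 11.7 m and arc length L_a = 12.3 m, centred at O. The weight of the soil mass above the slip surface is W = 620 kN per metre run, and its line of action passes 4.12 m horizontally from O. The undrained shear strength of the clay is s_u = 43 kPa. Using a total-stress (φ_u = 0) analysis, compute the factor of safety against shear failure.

Taking moments about the centre O, the resisting moment is provided by the undrained shear strength acting along the arc:
M_R = s_u·L_a·R = 43·12.30·11.7 = 6188.1 kN·m/m
M_D = W·d = 620·4.12 = 2554.4 kN·m/m
FS = M_R / M_D = 6188.1 / 2554.4 = 2.423

FS = 2.42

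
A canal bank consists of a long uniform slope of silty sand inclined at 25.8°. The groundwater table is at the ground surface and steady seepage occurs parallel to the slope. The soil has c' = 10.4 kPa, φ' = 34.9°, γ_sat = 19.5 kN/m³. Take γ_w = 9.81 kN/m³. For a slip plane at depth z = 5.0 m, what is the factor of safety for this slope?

With seepage parallel to the slope and the water table at the surface, the effective normal stress on the slip plane uses the buoyant unit weight γ' = γ_sat − γ_w while the driving shear stress uses γ_sat:
FS = [c' + γ' z cos²β tanφ'] / [γ_sat z sinβ cosβ]
γ' = 19.5 − 9.81 = 9.69 kN/m³
Numerator = 10.4 + 9.69·5.0·cos²25.8°·tan34.9° = 10.4 + 9.69·5.0·0.8106·0.6976 = 37.797 kPa
Denominator = 19.5·5.0·sin25.8°·cos25.8° = 19.5·5.0·0.4352·0.9003 = 38.205 kPa
FS = 37.797 / 38.205 = 0.989

FS = 0.99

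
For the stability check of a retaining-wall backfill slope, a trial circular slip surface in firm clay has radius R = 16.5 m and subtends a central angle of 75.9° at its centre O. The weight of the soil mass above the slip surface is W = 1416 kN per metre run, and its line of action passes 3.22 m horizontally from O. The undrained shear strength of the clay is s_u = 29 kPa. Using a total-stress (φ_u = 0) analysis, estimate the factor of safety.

FS = 2.29

Taking moments about the centre O, the resisting moment is provided by the undrained shear strength acting along the arc:
Arc length L_a = R·θ = 16.5·(75.9°·π/180) = 16.5·1.3247 = 21.86 m
M_R = s_u·L_a·R = 29·21.86·16.5 = 10458.9 kN·m/m
M_D = W·d = 1416·3.22 = 4559.5 kN·m/m
FS = M_R / M_D = 10458.9 / 4559.5 = 2.294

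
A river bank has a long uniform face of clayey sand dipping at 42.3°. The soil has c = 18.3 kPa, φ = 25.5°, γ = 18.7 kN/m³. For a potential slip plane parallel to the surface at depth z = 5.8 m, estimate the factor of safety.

FS = 0.86

For an infinite slope with a slip plane parallel to the surface (no pore pressure): FS = [c + γz cos²β tanφ] / [γz sinβ cosβ].
γz = 18.7·5.8 = 108.46 kN/m²
Numerator = 18.3 + 108.46·cos²42.3°·tan25.5° = 18.3 + 108.46·0.5471·0.4770 = 46.601 kPa
Denominator = 108.46·sin42.3°·cos42.3° = 108.46·0.6730·0.7396 = 53.989 kPa
FS = 46.601 / 53.989 = 0.863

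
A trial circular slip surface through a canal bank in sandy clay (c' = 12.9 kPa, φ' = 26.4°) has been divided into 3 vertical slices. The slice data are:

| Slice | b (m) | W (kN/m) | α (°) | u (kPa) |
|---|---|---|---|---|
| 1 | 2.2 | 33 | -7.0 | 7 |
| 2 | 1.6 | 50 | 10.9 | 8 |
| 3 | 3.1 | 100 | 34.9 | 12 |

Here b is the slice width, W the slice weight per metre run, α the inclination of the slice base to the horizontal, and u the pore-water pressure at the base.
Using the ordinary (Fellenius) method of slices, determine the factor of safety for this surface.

Ordinary method of slices: FS = Σ[c'·Δl_i + (W_i cosα_i − u_i·Δl_i)·tanφ'] / Σ W_i sinα_i, with Δl_i = b_i / cosα_i.
Slice 1: Δl = 2.2/cos(-7.0°) = 2.217 m; N'_1 = 33·cos(-7.0°) − 7·2.217 = 17.2; c'Δl = 28.59; W sinα = -4.0
Slice 2: Δl = 1.6/cos10.9° = 1.629 m; N'_2 = 50·cos10.9° − 8·1.629 = 36.1; c'Δl = 21.02; W sinα = 9.5
Slice 3: Δl = 3.1/cos34.9° = 3.780 m; N'_3 = 100·cos34.9° − 12·3.780 = 36.7; c'Δl = 48.76; W sinα = 57.2
Σc'Δl = 98.4 kN/m; ΣN' = 90.0 kN/m; ΣW sinα = 62.6 kN/m
Resisting = 98.4 + 90.0·tan26.4° = 98.4 + 44.7 = 143.0 kN/m
FS = 143.0 / 62.6 = 2.283

FS = 2.28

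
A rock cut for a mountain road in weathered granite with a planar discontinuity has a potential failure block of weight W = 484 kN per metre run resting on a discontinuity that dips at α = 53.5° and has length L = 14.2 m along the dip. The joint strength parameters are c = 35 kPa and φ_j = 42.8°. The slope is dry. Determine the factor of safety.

FS = 1.96

Resolving the block weight along and normal to the plane and applying the Mohr–Coulomb strength on the joint:
N' = W cosα = 484·cos53.5° = 287.9 kN/m
Driving force T = W sinα = 484·sin53.5° = 389.1 kN/m
Resisting force R = c·L + N'·tanφ_j = 35·14.2 + 287.9·tan42.8° = 497.0 + 266.6 = 763.6 kN/m
FS = R / T = 763.6 / 389.1 = 1.963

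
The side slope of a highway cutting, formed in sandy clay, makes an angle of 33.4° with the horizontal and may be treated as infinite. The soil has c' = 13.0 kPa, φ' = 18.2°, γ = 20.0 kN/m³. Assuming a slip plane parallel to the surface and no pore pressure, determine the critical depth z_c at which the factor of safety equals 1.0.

Setting FS = 1.00 in FS = [c' + γz cos²β tanφ'] / [γz sinβ cosβ] and solving for z:
z = c' / [γ cosβ (FS·sinβ − cosβ·tanφ')]
  = 13.0 / [20.0·cos33.4°·(1.00·sin33.4° − cos33.4°·tan18.2°)]
  = 13.0 / [20.0·0.8348·(1.00·0.5505 − 0.8348·0.3288)]
  = 13.0 / 4.6083 = 2.821 m

z_c = 2.82 m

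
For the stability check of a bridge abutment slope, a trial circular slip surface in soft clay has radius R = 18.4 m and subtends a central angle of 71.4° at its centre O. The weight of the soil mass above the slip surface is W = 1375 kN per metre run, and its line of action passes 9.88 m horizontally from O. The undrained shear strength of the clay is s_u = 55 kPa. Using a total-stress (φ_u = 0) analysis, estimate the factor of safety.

Taking moments about the centre O, the resisting moment is provided by the undrained shear strength acting along the arc:
Arc length L_a = R·θ = 18.4·(71.4°·π/180) = 18.4·1.2462 = 22.93 m
M_R = s_u·L_a·R = 55·22.93·18.4 = 23204.6 kN·m/m
M_D = W·d = 1375·9.88 = 13585.0 kN·m/m
FS = M_R / M_D = 23204.6 / 13585.0 = 1.708

FS = 1.71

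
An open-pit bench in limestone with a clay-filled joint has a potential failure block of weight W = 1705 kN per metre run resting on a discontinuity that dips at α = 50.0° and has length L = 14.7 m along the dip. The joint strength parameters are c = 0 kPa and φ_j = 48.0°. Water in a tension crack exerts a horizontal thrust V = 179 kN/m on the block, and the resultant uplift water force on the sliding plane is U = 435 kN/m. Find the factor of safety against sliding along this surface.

FS = 0.41

Resolving the block weight along and normal to the plane and applying the Mohr–Coulomb strength on the joint:
N' = W cosα − U − V sinα = 1705·cos50.0° − 435 − 179·sin50.0° = 523.8 kN/m
Driving force T = W sinα + V cosα = 1705·sin50.0° + 179·cos50.0° = 1421.2 kN/m
Resisting force R = c·L + N'·tanφ_j = 0·14.7 + 523.8·tan48.0° = 0.0 + 581.8 = 581.8 kN/m
FS = R / T = 581.8 / 1421.2 = 0.409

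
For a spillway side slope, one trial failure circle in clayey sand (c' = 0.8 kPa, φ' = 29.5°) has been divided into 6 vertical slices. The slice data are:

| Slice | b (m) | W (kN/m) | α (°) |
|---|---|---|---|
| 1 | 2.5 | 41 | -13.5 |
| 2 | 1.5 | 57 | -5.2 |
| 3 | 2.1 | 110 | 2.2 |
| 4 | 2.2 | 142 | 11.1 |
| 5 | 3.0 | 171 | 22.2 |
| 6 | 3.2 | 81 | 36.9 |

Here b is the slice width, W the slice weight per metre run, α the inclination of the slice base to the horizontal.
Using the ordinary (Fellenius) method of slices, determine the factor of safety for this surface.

Ordinary method of slices: FS = Σ[c'·Δl_i + (W_i cosα_i)·tanφ'] / Σ W_i sinα_i, with Δl_i = b_i / cosα_i.
Slice 1: Δl = 2.5/cos(-13.5°) = 2.571 m; N'_1 = 41·cos(-13.5°) = 39.9; c'Δl = 2.06; W sinα = -9.6
Slice 2: Δl = 1.5/cos(-5.2°) = 1.506 m; N'_2 = 57·cos(-5.2°) = 56.8; c'Δl = 1.20; W sinα = -5.2
Slice 3: Δl = 2.1/cos2.2° = 2.102 m; N'_3 = 110·cos2.2° = 109.9; c'Δl = 1.68; W sinα = 4.2
Slice 4: Δl = 2.2/cos11.1° = 2.242 m; N'_4 = 142·cos11.1° = 139.3; c'Δl = 1.79; W sinα = 27.3
Slice 5: Δl = 3.0/cos22.2° = 3.240 m; N'_5 = 171·cos22.2° = 158.3; c'Δl = 2.59; W sinα = 64.6
Slice 6: Δl = 3.2/cos36.9° = 4.002 m; N'_6 = 81·cos36.9° = 64.8; c'Δl = 3.20; W sinα = 48.6
Σc'Δl = 12.5 kN/m; ΣN' = 569.0 kN/m; ΣW sinα = 130.1 kN/m
Resisting = 12.5 + 569.0·tan29.5° = 12.5 + 321.9 = 334.5 kN/m
FS = 334.5 / 130.1 = 2.571

FS = 2.57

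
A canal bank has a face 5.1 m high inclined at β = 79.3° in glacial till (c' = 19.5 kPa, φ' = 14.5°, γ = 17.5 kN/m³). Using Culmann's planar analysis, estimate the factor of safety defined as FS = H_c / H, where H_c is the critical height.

FS = 1.45

H_c = (4c'/γ) · sinβ cosφ' / [1 − cos(β − φ')]
    = (4·19.5/17.5) · sin79.3°·cos14.5° / [1 − cos64.8°]
    = 4.457 · 0.9513 / 0.5742 = 7.38 m
FS = H_c / H = 7.38 / 5.1 = 1.448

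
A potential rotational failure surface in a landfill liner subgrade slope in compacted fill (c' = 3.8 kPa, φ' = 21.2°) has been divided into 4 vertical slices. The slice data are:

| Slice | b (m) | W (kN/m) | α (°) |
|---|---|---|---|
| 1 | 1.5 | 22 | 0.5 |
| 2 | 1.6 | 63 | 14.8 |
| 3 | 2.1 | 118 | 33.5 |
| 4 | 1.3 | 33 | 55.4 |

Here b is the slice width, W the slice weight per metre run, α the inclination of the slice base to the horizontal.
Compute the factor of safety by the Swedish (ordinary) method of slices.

Ordinary method of slices: FS = Σ[c'·Δl_i + (W_i cosα_i)·tanφ'] / Σ W_i sinα_i, with Δl_i = b_i / cosα_i.
Slice 1: Δl = 1.5/cos0.5° = 1.500 m; N'_1 = 22·cos0.5° = 22.0; c'Δl = 5.70; W sinα = 0.2
Slice 2: Δl = 1.6/cos14.8° = 1.655 m; N'_2 = 63·cos14.8° = 60.9; c'Δl = 6.29; W sinα = 16.1
Slice 3: Δl = 2.1/cos33.5° = 2.518 m; N'_3 = 118·cos33.5° = 98.4; c'Δl = 9.57; W sinα = 65.1
Slice 4: Δl = 1.3/cos55.4° = 2.289 m; N'_4 = 33·cos55.4° = 18.7; c'Δl = 8.70; W sinα = 27.2
Σc'Δl = 30.3 kN/m; ΣN' = 200.0 kN/m; ΣW sinα = 108.6 kN/m
Resisting = 30.3 + 200.0·tan21.2° = 30.3 + 77.6 = 107.9 kN/m
FS = 107.9 / 108.6 = 0.993

FS = 0.99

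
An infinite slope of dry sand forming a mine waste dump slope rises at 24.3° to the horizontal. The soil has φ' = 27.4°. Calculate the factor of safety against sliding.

FS = 1.15

For a dry cohesionless infinite slope the factor of safety is FS = tanφ' / tanβ.
FS = tan27.4° / tan24.3° = 0.5184 / 0.4515 = 1.148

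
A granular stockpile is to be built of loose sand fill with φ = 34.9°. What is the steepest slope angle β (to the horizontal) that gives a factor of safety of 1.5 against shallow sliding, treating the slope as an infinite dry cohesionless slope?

For an infinite dry cohesionless slope FS = tanφ/tanβ, so tanβ = tanφ / FS.
tanβ = tan34.9° / 1.5 = 0.6976 / 1.5 = 0.4651
β = arctan(0.4651) = 24.94°

β = 24.9°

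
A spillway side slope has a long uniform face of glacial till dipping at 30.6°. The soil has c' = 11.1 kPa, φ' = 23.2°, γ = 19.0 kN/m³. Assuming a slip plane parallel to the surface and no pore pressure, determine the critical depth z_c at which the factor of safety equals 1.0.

Setting FS = 1.00 in FS = [c' + γz cos²β tanφ'] / [γz sinβ cosβ] and solving for z:
z = c' / [γ cosβ (FS·sinβ − cosβ·tanφ')]
  = 11.1 / [19.0·cos30.6°·(1.00·sin30.6° − cos30.6°·tan23.2°)]
  = 11.1 / [19.0·0.8607·(1.00·0.5090 − 0.8607·0.4286)]
  = 11.1 / 2.2916 = 4.844 m

z_c = 4.84 m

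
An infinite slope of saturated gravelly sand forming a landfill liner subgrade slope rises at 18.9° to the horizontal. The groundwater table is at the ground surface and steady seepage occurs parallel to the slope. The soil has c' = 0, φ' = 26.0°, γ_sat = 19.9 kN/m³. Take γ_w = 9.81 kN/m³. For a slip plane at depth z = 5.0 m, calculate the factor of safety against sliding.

FS = 0.72

With seepage parallel to the slope and the water table at the surface, the effective normal stress on the slip plane uses the buoyant unit weight γ' = γ_sat − γ_w while the driving shear stress uses γ_sat:
FS = [c' + γ' z cos²β tanφ'] / [γ_sat z sinβ cosβ]
(For c' = 0 this reduces to FS = (γ'/γ_sat)·tanφ'/tanβ.)
γ' = 19.9 − 9.81 = 10.09 kN/m³
Numerator = 0.0 + 10.09·5.0·cos²18.9°·tan26.0° = 0.0 + 10.09·5.0·0.8951·0.4877 = 22.024 kPa
Denominator = 19.9·5.0·sin18.9°·cos18.9° = 19.9·5.0·0.3239·0.9461 = 30.492 kPa
FS = 22.024 / 30.492 = 0.722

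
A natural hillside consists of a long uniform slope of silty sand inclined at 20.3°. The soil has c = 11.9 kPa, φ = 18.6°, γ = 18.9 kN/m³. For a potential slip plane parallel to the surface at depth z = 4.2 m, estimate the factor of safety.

For an infinite slope with a slip plane parallel to the surface (no pore pressure): FS = [c + γz cos²β tanφ] / [γz sinβ cosβ].
γz = 18.9·4.2 = 79.38 kN/m²
Numerator = 11.9 + 79.38·cos²20.3°·tan18.6° = 11.9 + 79.38·0.8796·0.3365 = 35.399 kPa
Denominator = 79.38·sin20.3°·cos20.3° = 79.38·0.3469·0.9379 = 25.829 kPa
FS = 35.399 / 25.829 = 1.370

FS = 1.37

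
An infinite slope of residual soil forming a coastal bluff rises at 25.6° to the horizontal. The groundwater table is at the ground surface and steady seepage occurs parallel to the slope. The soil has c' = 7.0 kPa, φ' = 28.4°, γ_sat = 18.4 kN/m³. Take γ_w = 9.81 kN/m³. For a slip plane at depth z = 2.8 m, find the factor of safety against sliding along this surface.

With seepage parallel to the slope and the water table at the surface, the effective normal stress on the slip plane uses the buoyant unit weight γ' = γ_sat − γ_w while the driving shear stress uses γ_sat:
FS = [c' + γ' z cos²β tanφ'] / [γ_sat z sinβ cosβ]
γ' = 18.4 − 9.81 = 8.59 kN/m³
Numerator = 7.0 + 8.59·2.8·cos²25.6°·tan28.4° = 7.0 + 8.59·2.8·0.8133·0.5407 = 17.577 kPa
Denominator = 18.4·2.8·sin25.6°·cos25.6° = 18.4·2.8·0.4321·0.9018 = 20.076 kPa
FS = 17.577 / 20.076 = 0.876

FS = 0.88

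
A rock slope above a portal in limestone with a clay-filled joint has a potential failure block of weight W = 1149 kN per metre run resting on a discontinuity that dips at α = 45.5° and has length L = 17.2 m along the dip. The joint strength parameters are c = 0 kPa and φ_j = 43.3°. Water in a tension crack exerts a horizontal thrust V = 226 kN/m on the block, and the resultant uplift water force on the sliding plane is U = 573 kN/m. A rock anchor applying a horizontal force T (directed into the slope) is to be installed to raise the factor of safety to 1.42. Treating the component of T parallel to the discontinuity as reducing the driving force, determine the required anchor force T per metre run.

Resolving forces along and normal to the sliding plane, with the horizontal anchor force T adding T·sinα to the effective normal force and T·cosα acting up the plane against the driving force:
FS = [cL + (W cosα − U − V sinα + T sinα) tanφ_j] / [W sinα + V cosα − T cosα]
Without the anchor: N' = 71.2 kN/m, driving T_d = 977.9 kN/m, resisting R = 0·17.2 + 71.2·tan43.3° = 67.0 kN/m, FS = 0.07.
Setting FS = 1.42 and solving for T:
1.42·(977.9 − T cos45.5°) = 67.0 + T sin45.5°·tan43.3°
T·(sin45.5°·tan43.3° + 1.42·cos45.5°) = 1.42·977.9 − 67.0
T·(0.7133·0.9424 + 1.42·0.7009) = 1388.7 − 67.0 = 1321.6
T·1.6674 = 1321.6
T = 792.6 kN/m

T = 793 kN/m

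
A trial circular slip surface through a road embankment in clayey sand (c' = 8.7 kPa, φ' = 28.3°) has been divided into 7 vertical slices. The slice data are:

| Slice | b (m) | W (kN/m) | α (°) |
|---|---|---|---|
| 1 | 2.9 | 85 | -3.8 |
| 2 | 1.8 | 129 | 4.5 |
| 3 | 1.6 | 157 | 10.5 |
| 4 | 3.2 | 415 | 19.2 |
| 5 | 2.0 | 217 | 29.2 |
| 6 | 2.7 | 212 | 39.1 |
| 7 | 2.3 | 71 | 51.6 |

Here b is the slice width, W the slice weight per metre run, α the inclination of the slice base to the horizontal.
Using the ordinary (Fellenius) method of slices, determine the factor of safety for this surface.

FS = 1.70

Ordinary method of slices: FS = Σ[c'·Δl_i + (W_i cosα_i)·tanφ'] / Σ W_i sinα_i, with Δl_i = b_i / cosα_i.
Slice 1: Δl = 2.9/cos(-3.8°) = 2.906 m; N'_1 = 85·cos(-3.8°) = 84.8; c'Δl = 25.29; W sinα = -5.6
Slice 2: Δl = 1.8/cos4.5° = 1.806 m; N'_2 = 129·cos4.5° = 128.6; c'Δl = 15.71; W sinα = 10.1
Slice 3: Δl = 1.6/cos10.5° = 1.627 m; N'_3 = 157·cos10.5° = 154.4; c'Δl = 14.16; W sinα = 28.6
Slice 4: Δl = 3.2/cos19.2° = 3.388 m; N'_4 = 415·cos19.2° = 391.9; c'Δl = 29.48; W sinα = 136.5
Slice 5: Δl = 2.0/cos29.2° = 2.291 m; N'_5 = 217·cos29.2° = 189.4; c'Δl = 19.93; W sinα = 105.9
Slice 6: Δl = 2.7/cos39.1° = 3.479 m; N'_6 = 212·cos39.1° = 164.5; c'Δl = 30.27; W sinα = 133.7
Slice 7: Δl = 2.3/cos51.6° = 3.703 m; N'_7 = 71·cos51.6° = 44.1; c'Δl = 32.21; W sinα = 55.6
Σc'Δl = 167.0 kN/m; ΣN' = 1157.8 kN/m; ΣW sinα = 464.8 kN/m
Resisting = 167.0 + 1157.8·tan28.3° = 167.0 + 623.4 = 790.4 kN/m
FS = 790.4 / 464.8 = 1.701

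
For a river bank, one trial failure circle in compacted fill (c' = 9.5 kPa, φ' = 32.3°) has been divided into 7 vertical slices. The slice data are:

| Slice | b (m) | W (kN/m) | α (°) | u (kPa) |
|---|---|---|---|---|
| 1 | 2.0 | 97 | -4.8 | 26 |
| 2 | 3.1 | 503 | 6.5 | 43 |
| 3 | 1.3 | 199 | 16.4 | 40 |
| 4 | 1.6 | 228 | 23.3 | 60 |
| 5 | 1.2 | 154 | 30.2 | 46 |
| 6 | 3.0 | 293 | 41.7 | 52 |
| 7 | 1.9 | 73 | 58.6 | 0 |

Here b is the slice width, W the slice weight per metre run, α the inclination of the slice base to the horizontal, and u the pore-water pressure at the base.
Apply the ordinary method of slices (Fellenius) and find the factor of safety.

FS = 1.23

Ordinary method of slices: FS = Σ[c'·Δl_i + (W_i cosα_i − u_i·Δl_i)·tanφ'] / Σ W_i sinα_i, with Δl_i = b_i / cosα_i.
Slice 1: Δl = 2.0/cos(-4.8°) = 2.007 m; N'_1 = 97·cos(-4.8°) − 26·2.007 = 44.5; c'Δl = 19.07; W sinα = -8.1
Slice 2: Δl = 3.1/cos6.5° = 3.120 m; N'_2 = 503·cos6.5° − 43·3.120 = 365.6; c'Δl = 29.64; W sinα = 56.9
Slice 3: Δl = 1.3/cos16.4° = 1.355 m; N'_3 = 199·cos16.4° − 40·1.355 = 136.7; c'Δl = 12.87; W sinα = 56.2
Slice 4: Δl = 1.6/cos23.3° = 1.742 m; N'_4 = 228·cos23.3° − 60·1.742 = 104.9; c'Δl = 16.55; W sinα = 90.2
Slice 5: Δl = 1.2/cos30.2° = 1.388 m; N'_5 = 154·cos30.2° − 46·1.388 = 69.2; c'Δl = 13.19; W sinα = 77.5
Slice 6: Δl = 3.0/cos41.7° = 4.018 m; N'_6 = 293·cos41.7° − 52·4.018 = 9.8; c'Δl = 38.17; W sinα = 194.9
Slice 7: Δl = 1.9/cos58.6° = 3.647 m; N'_7 = 73·cos58.6° − 0·3.647 = 38.0; c'Δl = 34.64; W sinα = 62.3
Σc'Δl = 164.1 kN/m; ΣN' = 768.8 kN/m; ΣW sinα = 529.9 kN/m
Resisting = 164.1 + 768.8·tan32.3° = 164.1 + 486.0 = 650.1 kN/m
FS = 650.1 / 529.9 = 1.227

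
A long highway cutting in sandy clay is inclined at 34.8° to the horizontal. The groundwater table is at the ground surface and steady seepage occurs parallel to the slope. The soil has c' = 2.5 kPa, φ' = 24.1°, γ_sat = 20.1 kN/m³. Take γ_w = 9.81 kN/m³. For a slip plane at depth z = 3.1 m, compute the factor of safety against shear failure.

FS = 0.42

With seepage parallel to the slope and the water table at the surface, the effective normal stress on the slip plane uses the buoyant unit weight γ' = γ_sat − γ_w while the driving shear stress uses γ_sat:
FS = [c' + γ' z cos²β tanφ'] / [γ_sat z sinβ cosβ]
γ' = 20.1 − 9.81 = 10.29 kN/m³
Numerator = 2.5 + 10.29·3.1·cos²34.8°·tan24.1° = 2.5 + 10.29·3.1·0.6743·0.4473 = 12.121 kPa
Denominator = 20.1·3.1·sin34.8°·cos34.8° = 20.1·3.1·0.5707·0.8211 = 29.201 kPa
FS = 12.121 / 29.201 = 0.415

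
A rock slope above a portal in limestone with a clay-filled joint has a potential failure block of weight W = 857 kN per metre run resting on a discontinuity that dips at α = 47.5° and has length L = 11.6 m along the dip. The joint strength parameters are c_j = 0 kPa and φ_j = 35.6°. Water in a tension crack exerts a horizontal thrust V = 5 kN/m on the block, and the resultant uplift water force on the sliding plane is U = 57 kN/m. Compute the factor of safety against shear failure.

Resolving the block weight along and normal to the plane and applying the Mohr–Coulomb strength on the joint:
N' = W cosα − U − V sinα = 857·cos47.5° − 57 − 5·sin47.5° = 518.3 kN/m
Driving force T = W sinα + V cosα = 857·sin47.5° + 5·cos47.5° = 635.2 kN/m
Resisting force R = c_j·L + N'·tanφ_j = 0·11.6 + 518.3·tan35.6° = 0.0 + 371.1 = 371.1 kN/m
FS = R / T = 371.1 / 635.2 = 0.584

FS = 0.58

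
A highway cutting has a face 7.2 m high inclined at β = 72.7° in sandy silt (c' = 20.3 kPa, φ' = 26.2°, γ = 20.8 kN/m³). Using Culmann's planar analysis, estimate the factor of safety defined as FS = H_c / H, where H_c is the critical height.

H_c = (4c'/γ) · sinβ cosφ' / [1 − cos(β − φ')]
    = (4·20.3/20.8) · sin72.7°·cos26.2° / [1 − cos46.5°]
    = 3.904 · 0.8567 / 0.3116 = 10.73 m
FS = H_c / H = 10.73 / 7.2 = 1.490

FS = 1.49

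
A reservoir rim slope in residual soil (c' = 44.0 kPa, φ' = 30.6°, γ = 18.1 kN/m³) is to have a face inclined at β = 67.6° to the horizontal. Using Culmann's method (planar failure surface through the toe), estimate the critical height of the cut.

H_c = 38.43 m

Culmann's analysis gives the critical failure plane at α_cr = (β + φ')/2 = (67.6 + 30.6)/2 = 49.1°, and the critical height
H_c = (4c'/γ) · sinβ cosφ' / [1 − cos(β − φ')]
    = (4·44.0/18.1) · sin67.6°·cos30.6° / [1 − cos(37.0°)]
    = 9.724 · 0.9245·0.8607 / [1 − 0.7986]
    = 9.724 · 0.7958 / 0.2014
    = 38.43 m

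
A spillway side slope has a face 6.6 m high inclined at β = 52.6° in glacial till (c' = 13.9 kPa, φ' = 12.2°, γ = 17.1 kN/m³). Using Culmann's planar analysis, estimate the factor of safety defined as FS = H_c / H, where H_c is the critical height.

FS = 1.60

H_c = (4c'/γ) · sinβ cosφ' / [1 − cos(β − φ')]
    = (4·13.9/17.1) · sin52.6°·cos12.2° / [1 − cos40.4°]
    = 3.251 · 0.7765 / 0.2385 = 10.59 m
FS = H_c / H = 10.59 / 6.6 = 1.604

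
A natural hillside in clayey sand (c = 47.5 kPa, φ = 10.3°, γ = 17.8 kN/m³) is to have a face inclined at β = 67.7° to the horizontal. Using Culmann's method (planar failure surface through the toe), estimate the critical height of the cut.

H_c = 21.07 m

Culmann's analysis gives the critical failure plane at α_cr = (β + φ)/2 = (67.7 + 10.3)/2 = 39.0°, and the critical height
H_c = (4c/γ) · sinβ cosφ / [1 − cos(β − φ)]
    = (4·47.5/17.8) · sin67.7°·cos10.3° / [1 − cos(57.4°)]
    = 10.674 · 0.9252·0.9839 / [1 − 0.5388]
    = 10.674 · 0.9103 / 0.4612
    = 21.07 m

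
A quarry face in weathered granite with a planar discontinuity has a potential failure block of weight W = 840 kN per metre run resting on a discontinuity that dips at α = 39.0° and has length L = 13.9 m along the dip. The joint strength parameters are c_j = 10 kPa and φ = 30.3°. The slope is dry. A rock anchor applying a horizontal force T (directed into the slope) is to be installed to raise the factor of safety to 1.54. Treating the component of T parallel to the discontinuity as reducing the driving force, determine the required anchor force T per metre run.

T = 188 kN/m

Resolving forces along and normal to the sliding plane, with the horizontal anchor force T adding T·sinα to the effective normal force and T·cosα acting up the plane against the driving force:
FS = [c_jL + (W cosα + T sinα) tanφ] / [W sinα − T cosα]
Without the anchor: N' = 652.8 kN/m, driving T_d = 528.6 kN/m, resisting R = 10·13.9 + 652.8·tan30.3° = 520.5 kN/m, FS = 0.98.
Setting FS = 1.54 and solving for T:
1.54·(528.6 − T cos39.0°) = 520.5 + T sin39.0°·tan30.3°
T·(sin39.0°·tan30.3° + 1.54·cos39.0°) = 1.54·528.6 − 520.5
T·(0.6293·0.5844 + 1.54·0.7771) = 814.1 − 520.5 = 293.6
T·1.5645 = 293.6
T = 187.7 kN/m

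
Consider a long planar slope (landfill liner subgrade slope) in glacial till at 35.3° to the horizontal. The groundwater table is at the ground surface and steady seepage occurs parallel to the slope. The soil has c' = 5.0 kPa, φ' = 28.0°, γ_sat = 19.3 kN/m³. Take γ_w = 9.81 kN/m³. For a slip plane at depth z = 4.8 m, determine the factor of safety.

With seepage parallel to the slope and the water table at the surface, the effective normal stress on the slip plane uses the buoyant unit weight γ' = γ_sat − γ_w while the driving shear stress uses γ_sat:
FS = [c' + γ' z cos²β tanφ'] / [γ_sat z sinβ cosβ]
γ' = 19.3 − 9.81 = 9.49 kN/m³
Numerator = 5.0 + 9.49·4.8·cos²35.3°·tan28.0° = 5.0 + 9.49·4.8·0.6661·0.5317 = 21.133 kPa
Denominator = 19.3·4.8·sin35.3°·cos35.3° = 19.3·4.8·0.5779·0.8161 = 43.690 kPa
FS = 21.133 / 43.690 = 0.484

FS = 0.48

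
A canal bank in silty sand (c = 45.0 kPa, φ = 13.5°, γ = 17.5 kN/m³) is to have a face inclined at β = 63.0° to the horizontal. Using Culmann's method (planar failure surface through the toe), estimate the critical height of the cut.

H_c = 25.42 m

Culmann's analysis gives the critical failure plane at α_cr = (β + φ)/2 = (63.0 + 13.5)/2 = 38.2°, and the critical height
H_c = (4c/γ) · sinβ cosφ / [1 − cos(β − φ)]
    = (4·45.0/17.5) · sin63.0°·cos13.5° / [1 − cos(49.5°)]
    = 10.286 · 0.8910·0.9724 / [1 − 0.6494]
    = 10.286 · 0.8664 / 0.3506
    = 25.42 m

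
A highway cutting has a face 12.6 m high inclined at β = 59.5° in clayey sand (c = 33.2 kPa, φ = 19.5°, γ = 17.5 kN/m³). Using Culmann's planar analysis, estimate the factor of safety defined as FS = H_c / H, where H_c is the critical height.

H_c = (4c/γ) · sinβ cosφ / [1 − cos(β − φ)]
    = (4·33.2/17.5) · sin59.5°·cos19.5° / [1 − cos40.0°]
    = 7.589 · 0.8122 / 0.2340 = 26.34 m
FS = H_c / H = 26.34 / 12.6 = 2.091

FS = 2.09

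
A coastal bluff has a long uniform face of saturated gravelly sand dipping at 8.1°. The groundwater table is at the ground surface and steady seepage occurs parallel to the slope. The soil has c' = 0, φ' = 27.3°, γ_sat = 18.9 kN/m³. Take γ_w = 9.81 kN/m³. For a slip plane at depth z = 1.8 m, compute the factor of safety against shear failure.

With seepage parallel to the slope and the water table at the surface, the effective normal stress on the slip plane uses the buoyant unit weight γ' = γ_sat − γ_w while the driving shear stress uses γ_sat:
FS = [c' + γ' z cos²β tanφ'] / [γ_sat z sinβ cosβ]
(For c' = 0 this reduces to FS = (γ'/γ_sat)·tanφ'/tanβ.)
γ' = 18.9 − 9.81 = 9.09 kN/m³
Numerator = 0.0 + 9.09·1.8·cos²8.1°·tan27.3° = 0.0 + 9.09·1.8·0.9801·0.5161 = 8.277 kPa
Denominator = 18.9·1.8·sin8.1°·cos8.1° = 18.9·1.8·0.1409·0.9900 = 4.746 kPa
FS = 8.277 / 4.746 = 1.744

FS = 1.74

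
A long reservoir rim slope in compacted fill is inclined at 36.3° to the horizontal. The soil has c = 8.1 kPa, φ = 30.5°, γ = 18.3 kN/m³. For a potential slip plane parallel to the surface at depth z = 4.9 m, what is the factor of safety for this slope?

For an infinite slope with a slip plane parallel to the surface (no pore pressure): FS = [c + γz cos²β tanφ] / [γz sinβ cosβ].
γz = 18.3·4.9 = 89.67 kN/m²
Numerator = 8.1 + 89.67·cos²36.3°·tan30.5° = 8.1 + 89.67·0.6495·0.5890 = 42.407 kPa
Denominator = 89.67·sin36.3°·cos36.3° = 89.67·0.5920·0.8059 = 42.783 kPa
FS = 42.407 / 42.783 = 0.991

FS = 0.99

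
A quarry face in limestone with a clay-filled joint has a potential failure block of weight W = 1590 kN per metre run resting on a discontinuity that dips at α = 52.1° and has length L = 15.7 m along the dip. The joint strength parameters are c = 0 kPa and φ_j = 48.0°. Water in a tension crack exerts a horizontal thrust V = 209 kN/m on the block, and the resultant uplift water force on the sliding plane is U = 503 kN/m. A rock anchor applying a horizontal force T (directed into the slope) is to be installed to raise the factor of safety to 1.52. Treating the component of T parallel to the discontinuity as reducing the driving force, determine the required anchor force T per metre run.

Resolving forces along and normal to the sliding plane, with the horizontal anchor force T adding T·sinα to the effective normal force and T·cosα acting up the plane against the driving force:
FS = [cL + (W cosα − U − V sinα + T sinα) tanφ_j] / [W sinα + V cosα − T cosα]
Without the anchor: N' = 308.8 kN/m, driving T_d = 1383.0 kN/m, resisting R = 0·15.7 + 308.8·tan48.0° = 343.0 kN/m, FS = 0.25.
Setting FS = 1.52 and solving for T:
1.52·(1383.0 − T cos52.1°) = 343.0 + T sin52.1°·tan48.0°
T·(sin52.1°·tan48.0° + 1.52·cos52.1°) = 1.52·1383.0 − 343.0
T·(0.7891·1.1106 + 1.52·0.6143) = 2102.2 − 343.0 = 1759.3
T·1.8101 = 1759.3
T = 971.9 kN/m

T = 972 kN/m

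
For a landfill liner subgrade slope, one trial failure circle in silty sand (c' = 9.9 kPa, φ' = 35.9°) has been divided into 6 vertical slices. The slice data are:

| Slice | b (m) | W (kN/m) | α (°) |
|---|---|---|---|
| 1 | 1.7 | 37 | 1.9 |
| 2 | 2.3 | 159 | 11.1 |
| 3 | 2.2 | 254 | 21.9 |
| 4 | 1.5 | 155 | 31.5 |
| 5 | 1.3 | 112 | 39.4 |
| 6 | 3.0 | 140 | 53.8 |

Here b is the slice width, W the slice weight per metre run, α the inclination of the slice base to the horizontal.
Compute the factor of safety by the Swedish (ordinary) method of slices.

FS = 1.73

Ordinary method of slices: FS = Σ[c'·Δl_i + (W_i cosα_i)·tanφ'] / Σ W_i sinα_i, with Δl_i = b_i / cosα_i.
Slice 1: Δl = 1.7/cos1.9° = 1.701 m; N'_1 = 37·cos1.9° = 37.0; c'Δl = 16.84; W sinα = 1.2
Slice 2: Δl = 2.3/cos11.1° = 2.344 m; N'_2 = 159·cos11.1° = 156.0; c'Δl = 23.20; W sinα = 30.6
Slice 3: Δl = 2.2/cos21.9° = 2.371 m; N'_3 = 254·cos21.9° = 235.7; c'Δl = 23.47; W sinα = 94.7
Slice 4: Δl = 1.5/cos31.5° = 1.759 m; N'_4 = 155·cos31.5° = 132.2; c'Δl = 17.42; W sinα = 81.0
Slice 5: Δl = 1.3/cos39.4° = 1.682 m; N'_5 = 112·cos39.4° = 86.5; c'Δl = 16.66; W sinα = 71.1
Slice 6: Δl = 3.0/cos53.8° = 5.080 m; N'_6 = 140·cos53.8° = 82.7; c'Δl = 50.29; W sinα = 113.0
Σc'Δl = 147.9 kN/m; ΣN' = 730.1 kN/m; ΣW sinα = 391.6 kN/m
Resisting = 147.9 + 730.1·tan35.9° = 147.9 + 528.5 = 676.4 kN/m
FS = 676.4 / 391.6 = 1.727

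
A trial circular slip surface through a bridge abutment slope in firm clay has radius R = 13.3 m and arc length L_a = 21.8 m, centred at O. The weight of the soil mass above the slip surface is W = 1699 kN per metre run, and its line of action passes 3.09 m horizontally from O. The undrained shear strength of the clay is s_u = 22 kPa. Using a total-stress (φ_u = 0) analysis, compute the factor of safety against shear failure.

Taking moments about the centre O, the resisting moment is provided by the undrained shear strength acting along the arc:
M_R = s_u·L_a·R = 22·21.80·13.3 = 6378.7 kN·m/m
M_D = W·d = 1699·3.09 = 5249.9 kN·m/m
FS = M_R / M_D = 6378.7 / 5249.9 = 1.215

FS = 1.22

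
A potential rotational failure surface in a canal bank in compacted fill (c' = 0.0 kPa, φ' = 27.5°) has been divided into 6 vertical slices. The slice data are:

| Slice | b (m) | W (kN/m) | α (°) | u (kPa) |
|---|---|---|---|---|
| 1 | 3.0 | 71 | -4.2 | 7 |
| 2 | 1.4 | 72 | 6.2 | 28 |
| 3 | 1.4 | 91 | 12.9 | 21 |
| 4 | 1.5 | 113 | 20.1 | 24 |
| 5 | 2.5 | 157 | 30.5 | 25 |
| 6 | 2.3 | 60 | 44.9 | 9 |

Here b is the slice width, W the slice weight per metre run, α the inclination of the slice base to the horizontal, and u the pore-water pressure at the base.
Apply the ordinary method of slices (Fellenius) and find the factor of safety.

FS = 0.81

Ordinary method of slices: FS = Σ[c'·Δl_i + (W_i cosα_i − u_i·Δl_i)·tanφ'] / Σ W_i sinα_i, with Δl_i = b_i / cosα_i.
Slice 1: Δl = 3.0/cos(-4.2°) = 3.008 m; N'_1 = 71·cos(-4.2°) − 7·3.008 = 49.8; c'Δl = 0.00; W sinα = -5.2
Slice 2: Δl = 1.4/cos6.2° = 1.408 m; N'_2 = 72·cos6.2° − 28·1.408 = 32.1; c'Δl = 0.00; W sinα = 7.8
Slice 3: Δl = 1.4/cos12.9° = 1.436 m; N'_3 = 91·cos12.9° − 21·1.436 = 58.5; c'Δl = 0.00; W sinα = 20.3
Slice 4: Δl = 1.5/cos20.1° = 1.597 m; N'_4 = 113·cos20.1° − 24·1.597 = 67.8; c'Δl = 0.00; W sinα = 38.8
Slice 5: Δl = 2.5/cos30.5° = 2.901 m; N'_5 = 157·cos30.5° − 25·2.901 = 62.7; c'Δl = 0.00; W sinα = 79.7
Slice 6: Δl = 2.3/cos44.9° = 3.247 m; N'_6 = 60·cos44.9° − 9·3.247 = 13.3; c'Δl = 0.00; W sinα = 42.4
Σc'Δl = 0.0 kN/m; ΣN' = 284.2 kN/m; ΣW sinα = 183.8 kN/m
Resisting = 0.0 + 284.2·tan27.5° = 0.0 + 148.0 = 148.0 kN/m
FS = 148.0 / 183.8 = 0.805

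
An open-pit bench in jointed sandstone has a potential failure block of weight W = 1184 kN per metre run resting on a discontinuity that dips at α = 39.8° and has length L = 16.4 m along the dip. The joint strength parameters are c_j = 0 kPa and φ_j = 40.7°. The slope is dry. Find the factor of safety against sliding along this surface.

FS = 1.03

Resolving the block weight along and normal to the plane and applying the Mohr–Coulomb strength on the joint:
N' = W cosα = 1184·cos39.8° = 909.6 kN/m
Driving force T = W sinα = 1184·sin39.8° = 757.9 kN/m
Resisting force R = c_j·L + N'·tanφ_j = 0·16.4 + 909.6·tan40.7° = 0.0 + 782.4 = 782.4 kN/m
FS = R / T = 782.4 / 757.9 = 1.032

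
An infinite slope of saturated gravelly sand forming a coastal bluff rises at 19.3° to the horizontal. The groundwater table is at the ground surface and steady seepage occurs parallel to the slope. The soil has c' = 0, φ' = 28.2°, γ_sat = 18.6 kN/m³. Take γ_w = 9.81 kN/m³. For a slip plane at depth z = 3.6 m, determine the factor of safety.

FS = 0.72

With seepage parallel to the slope and the water table at the surface, the effective normal stress on the slip plane uses the buoyant unit weight γ' = γ_sat − γ_w while the driving shear stress uses γ_sat:
FS = [c' + γ' z cos²β tanφ'] / [γ_sat z sinβ cosβ]
(For c' = 0 this reduces to FS = (γ'/γ_sat)·tanφ'/tanβ.)
γ' = 18.6 − 9.81 = 8.79 kN/m³
Numerator = 0.0 + 8.79·3.6·cos²19.3°·tan28.2° = 0.0 + 8.79·3.6·0.8908·0.5362 = 15.114 kPa
Denominator = 18.6·3.6·sin19.3°·cos19.3° = 18.6·3.6·0.3305·0.9438 = 20.887 kPa
FS = 15.114 / 20.887 = 0.724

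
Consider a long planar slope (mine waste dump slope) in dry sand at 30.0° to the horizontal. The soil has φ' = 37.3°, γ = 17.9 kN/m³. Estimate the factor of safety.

FS = 1.32

For a dry cohesionless infinite slope the factor of safety is FS = tanφ' / tanβ.
FS = tan37.3° / tan30.0° = 0.7618 / 0.5774 = 1.319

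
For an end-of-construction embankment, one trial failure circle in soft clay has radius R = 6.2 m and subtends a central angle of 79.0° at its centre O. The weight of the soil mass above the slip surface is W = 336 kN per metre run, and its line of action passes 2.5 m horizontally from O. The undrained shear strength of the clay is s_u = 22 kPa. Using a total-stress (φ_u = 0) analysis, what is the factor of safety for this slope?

FS = 1.39

Taking moments about the centre O, the resisting moment is provided by the undrained shear strength acting along the arc:
Arc length L_a = R·θ = 6.2·(79.0°·π/180) = 6.2·1.3788 = 8.55 m
M_R = s_u·L_a·R = 22·8.55·6.2 = 1166.0 kN·m/m
M_D = W·d = 336·2.5 = 840.0 kN·m/m
FS = M_R / M_D = 1166.0 / 840.0 = 1.388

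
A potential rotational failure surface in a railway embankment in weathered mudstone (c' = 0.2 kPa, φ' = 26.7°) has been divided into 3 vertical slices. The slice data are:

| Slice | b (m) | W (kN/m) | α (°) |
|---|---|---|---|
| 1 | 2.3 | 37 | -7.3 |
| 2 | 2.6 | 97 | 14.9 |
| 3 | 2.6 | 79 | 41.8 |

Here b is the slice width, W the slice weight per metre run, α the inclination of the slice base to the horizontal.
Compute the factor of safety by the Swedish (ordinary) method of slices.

FS = 1.33

Ordinary method of slices: FS = Σ[c'·Δl_i + (W_i cosα_i)·tanφ'] / Σ W_i sinα_i, with Δl_i = b_i / cosα_i.
Slice 1: Δl = 2.3/cos(-7.3°) = 2.319 m; N'_1 = 37·cos(-7.3°) = 36.7; c'Δl = 0.46; W sinα = -4.7
Slice 2: Δl = 2.6/cos14.9° = 2.690 m; N'_2 = 97·cos14.9° = 93.7; c'Δl = 0.54; W sinα = 24.9
Slice 3: Δl = 2.6/cos41.8° = 3.488 m; N'_3 = 79·cos41.8° = 58.9; c'Δl = 0.70; W sinα = 52.7
Σc'Δl = 1.7 kN/m; ΣN' = 189.3 kN/m; ΣW sinα = 72.9 kN/m
Resisting = 1.7 + 189.3·tan26.7° = 1.7 + 95.2 = 96.9 kN/m
FS = 96.9 / 72.9 = 1.330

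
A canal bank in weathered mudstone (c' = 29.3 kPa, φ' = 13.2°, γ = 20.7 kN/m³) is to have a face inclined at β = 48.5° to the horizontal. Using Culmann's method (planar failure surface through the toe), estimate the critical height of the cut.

H_c = 22.45 m

Culmann's analysis gives the critical failure plane at α_cr = (β + φ')/2 = (48.5 + 13.2)/2 = 30.9°, and the critical height
H_c = (4c'/γ) · sinβ cosφ' / [1 − cos(β − φ')]
    = (4·29.3/20.7) · sin48.5°·cos13.2° / [1 − cos(35.3°)]
    = 5.662 · 0.7490·0.9736 / [1 − 0.8161]
    = 5.662 · 0.7292 / 0.1839
    = 22.45 m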